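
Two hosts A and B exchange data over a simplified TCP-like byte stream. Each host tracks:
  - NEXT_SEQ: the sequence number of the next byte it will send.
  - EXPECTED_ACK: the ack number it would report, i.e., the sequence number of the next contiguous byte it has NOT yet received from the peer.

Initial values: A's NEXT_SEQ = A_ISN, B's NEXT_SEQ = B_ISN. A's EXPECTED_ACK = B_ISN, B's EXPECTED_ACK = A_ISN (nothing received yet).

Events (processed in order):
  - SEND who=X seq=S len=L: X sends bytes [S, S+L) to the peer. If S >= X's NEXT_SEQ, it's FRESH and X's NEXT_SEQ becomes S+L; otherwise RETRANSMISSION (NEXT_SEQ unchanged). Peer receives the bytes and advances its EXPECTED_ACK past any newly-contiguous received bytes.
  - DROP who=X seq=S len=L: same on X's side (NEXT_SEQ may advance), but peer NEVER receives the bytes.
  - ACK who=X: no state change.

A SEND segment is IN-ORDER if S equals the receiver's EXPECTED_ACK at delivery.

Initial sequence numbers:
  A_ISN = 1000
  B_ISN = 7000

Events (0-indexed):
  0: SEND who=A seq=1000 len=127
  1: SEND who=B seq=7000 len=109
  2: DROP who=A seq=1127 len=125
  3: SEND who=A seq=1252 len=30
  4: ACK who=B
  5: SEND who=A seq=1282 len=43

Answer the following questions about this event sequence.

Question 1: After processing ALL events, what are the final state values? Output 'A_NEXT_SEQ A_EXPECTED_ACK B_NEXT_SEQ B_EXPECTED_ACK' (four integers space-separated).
Answer: 1325 7109 7109 1127

Derivation:
After event 0: A_seq=1127 A_ack=7000 B_seq=7000 B_ack=1127
After event 1: A_seq=1127 A_ack=7109 B_seq=7109 B_ack=1127
After event 2: A_seq=1252 A_ack=7109 B_seq=7109 B_ack=1127
After event 3: A_seq=1282 A_ack=7109 B_seq=7109 B_ack=1127
After event 4: A_seq=1282 A_ack=7109 B_seq=7109 B_ack=1127
After event 5: A_seq=1325 A_ack=7109 B_seq=7109 B_ack=1127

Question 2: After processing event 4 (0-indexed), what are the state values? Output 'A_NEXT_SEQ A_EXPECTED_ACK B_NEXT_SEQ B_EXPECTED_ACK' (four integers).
After event 0: A_seq=1127 A_ack=7000 B_seq=7000 B_ack=1127
After event 1: A_seq=1127 A_ack=7109 B_seq=7109 B_ack=1127
After event 2: A_seq=1252 A_ack=7109 B_seq=7109 B_ack=1127
After event 3: A_seq=1282 A_ack=7109 B_seq=7109 B_ack=1127
After event 4: A_seq=1282 A_ack=7109 B_seq=7109 B_ack=1127

1282 7109 7109 1127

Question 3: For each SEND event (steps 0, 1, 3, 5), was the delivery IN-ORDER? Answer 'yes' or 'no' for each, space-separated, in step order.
Step 0: SEND seq=1000 -> in-order
Step 1: SEND seq=7000 -> in-order
Step 3: SEND seq=1252 -> out-of-order
Step 5: SEND seq=1282 -> out-of-order

Answer: yes yes no no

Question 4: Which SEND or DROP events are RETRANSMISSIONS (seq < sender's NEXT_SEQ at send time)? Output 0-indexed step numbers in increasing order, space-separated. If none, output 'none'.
Step 0: SEND seq=1000 -> fresh
Step 1: SEND seq=7000 -> fresh
Step 2: DROP seq=1127 -> fresh
Step 3: SEND seq=1252 -> fresh
Step 5: SEND seq=1282 -> fresh

Answer: none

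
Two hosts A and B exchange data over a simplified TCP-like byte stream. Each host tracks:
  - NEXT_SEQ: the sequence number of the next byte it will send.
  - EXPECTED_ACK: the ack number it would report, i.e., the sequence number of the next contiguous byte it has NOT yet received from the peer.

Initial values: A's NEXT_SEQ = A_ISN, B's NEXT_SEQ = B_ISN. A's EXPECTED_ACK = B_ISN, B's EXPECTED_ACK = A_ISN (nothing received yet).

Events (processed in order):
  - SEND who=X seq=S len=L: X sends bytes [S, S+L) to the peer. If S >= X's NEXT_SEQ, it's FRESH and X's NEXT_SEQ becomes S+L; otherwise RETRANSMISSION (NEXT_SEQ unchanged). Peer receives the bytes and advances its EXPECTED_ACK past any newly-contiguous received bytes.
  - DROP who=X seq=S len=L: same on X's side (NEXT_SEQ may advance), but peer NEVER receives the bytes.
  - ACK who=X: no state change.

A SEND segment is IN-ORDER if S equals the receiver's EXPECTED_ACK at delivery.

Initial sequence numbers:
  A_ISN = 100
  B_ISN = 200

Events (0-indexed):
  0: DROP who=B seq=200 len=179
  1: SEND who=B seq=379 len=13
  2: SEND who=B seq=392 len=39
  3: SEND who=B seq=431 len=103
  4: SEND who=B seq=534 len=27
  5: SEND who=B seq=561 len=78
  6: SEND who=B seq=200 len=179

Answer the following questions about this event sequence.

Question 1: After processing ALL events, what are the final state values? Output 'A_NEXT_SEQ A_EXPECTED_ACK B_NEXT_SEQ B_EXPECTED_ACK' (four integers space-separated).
Answer: 100 639 639 100

Derivation:
After event 0: A_seq=100 A_ack=200 B_seq=379 B_ack=100
After event 1: A_seq=100 A_ack=200 B_seq=392 B_ack=100
After event 2: A_seq=100 A_ack=200 B_seq=431 B_ack=100
After event 3: A_seq=100 A_ack=200 B_seq=534 B_ack=100
After event 4: A_seq=100 A_ack=200 B_seq=561 B_ack=100
After event 5: A_seq=100 A_ack=200 B_seq=639 B_ack=100
After event 6: A_seq=100 A_ack=639 B_seq=639 B_ack=100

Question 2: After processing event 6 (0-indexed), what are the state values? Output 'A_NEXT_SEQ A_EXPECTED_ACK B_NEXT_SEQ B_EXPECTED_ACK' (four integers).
After event 0: A_seq=100 A_ack=200 B_seq=379 B_ack=100
After event 1: A_seq=100 A_ack=200 B_seq=392 B_ack=100
After event 2: A_seq=100 A_ack=200 B_seq=431 B_ack=100
After event 3: A_seq=100 A_ack=200 B_seq=534 B_ack=100
After event 4: A_seq=100 A_ack=200 B_seq=561 B_ack=100
After event 5: A_seq=100 A_ack=200 B_seq=639 B_ack=100
After event 6: A_seq=100 A_ack=639 B_seq=639 B_ack=100

100 639 639 100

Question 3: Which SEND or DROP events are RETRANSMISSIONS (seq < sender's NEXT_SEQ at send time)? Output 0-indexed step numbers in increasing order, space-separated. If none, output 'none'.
Step 0: DROP seq=200 -> fresh
Step 1: SEND seq=379 -> fresh
Step 2: SEND seq=392 -> fresh
Step 3: SEND seq=431 -> fresh
Step 4: SEND seq=534 -> fresh
Step 5: SEND seq=561 -> fresh
Step 6: SEND seq=200 -> retransmit

Answer: 6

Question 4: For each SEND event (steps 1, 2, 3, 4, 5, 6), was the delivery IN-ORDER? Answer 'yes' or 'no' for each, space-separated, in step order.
Answer: no no no no no yes

Derivation:
Step 1: SEND seq=379 -> out-of-order
Step 2: SEND seq=392 -> out-of-order
Step 3: SEND seq=431 -> out-of-order
Step 4: SEND seq=534 -> out-of-order
Step 5: SEND seq=561 -> out-of-order
Step 6: SEND seq=200 -> in-order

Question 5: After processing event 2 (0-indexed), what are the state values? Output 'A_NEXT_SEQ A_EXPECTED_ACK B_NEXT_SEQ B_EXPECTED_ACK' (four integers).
After event 0: A_seq=100 A_ack=200 B_seq=379 B_ack=100
After event 1: A_seq=100 A_ack=200 B_seq=392 B_ack=100
After event 2: A_seq=100 A_ack=200 B_seq=431 B_ack=100

100 200 431 100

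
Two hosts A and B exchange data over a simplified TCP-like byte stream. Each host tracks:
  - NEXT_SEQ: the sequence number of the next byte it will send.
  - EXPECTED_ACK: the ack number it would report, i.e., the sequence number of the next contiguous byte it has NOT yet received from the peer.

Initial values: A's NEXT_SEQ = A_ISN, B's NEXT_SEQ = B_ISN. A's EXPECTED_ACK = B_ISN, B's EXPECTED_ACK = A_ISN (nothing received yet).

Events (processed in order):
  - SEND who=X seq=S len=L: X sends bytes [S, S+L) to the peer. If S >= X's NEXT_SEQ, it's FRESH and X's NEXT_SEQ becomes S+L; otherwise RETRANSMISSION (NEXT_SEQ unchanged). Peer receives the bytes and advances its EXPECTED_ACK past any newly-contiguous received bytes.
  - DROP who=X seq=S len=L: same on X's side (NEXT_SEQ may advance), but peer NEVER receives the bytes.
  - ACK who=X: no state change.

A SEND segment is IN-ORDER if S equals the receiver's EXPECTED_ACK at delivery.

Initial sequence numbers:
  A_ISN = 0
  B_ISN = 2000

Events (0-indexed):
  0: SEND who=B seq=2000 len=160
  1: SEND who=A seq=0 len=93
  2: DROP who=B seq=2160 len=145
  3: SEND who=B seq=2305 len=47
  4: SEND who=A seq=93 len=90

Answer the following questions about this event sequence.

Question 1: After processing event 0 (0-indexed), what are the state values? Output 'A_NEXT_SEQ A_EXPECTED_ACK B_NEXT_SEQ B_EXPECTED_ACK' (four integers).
After event 0: A_seq=0 A_ack=2160 B_seq=2160 B_ack=0

0 2160 2160 0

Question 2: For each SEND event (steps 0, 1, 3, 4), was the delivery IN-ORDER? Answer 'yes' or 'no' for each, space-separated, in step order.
Step 0: SEND seq=2000 -> in-order
Step 1: SEND seq=0 -> in-order
Step 3: SEND seq=2305 -> out-of-order
Step 4: SEND seq=93 -> in-order

Answer: yes yes no yes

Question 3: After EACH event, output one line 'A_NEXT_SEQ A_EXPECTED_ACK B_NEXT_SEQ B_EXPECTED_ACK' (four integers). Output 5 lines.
0 2160 2160 0
93 2160 2160 93
93 2160 2305 93
93 2160 2352 93
183 2160 2352 183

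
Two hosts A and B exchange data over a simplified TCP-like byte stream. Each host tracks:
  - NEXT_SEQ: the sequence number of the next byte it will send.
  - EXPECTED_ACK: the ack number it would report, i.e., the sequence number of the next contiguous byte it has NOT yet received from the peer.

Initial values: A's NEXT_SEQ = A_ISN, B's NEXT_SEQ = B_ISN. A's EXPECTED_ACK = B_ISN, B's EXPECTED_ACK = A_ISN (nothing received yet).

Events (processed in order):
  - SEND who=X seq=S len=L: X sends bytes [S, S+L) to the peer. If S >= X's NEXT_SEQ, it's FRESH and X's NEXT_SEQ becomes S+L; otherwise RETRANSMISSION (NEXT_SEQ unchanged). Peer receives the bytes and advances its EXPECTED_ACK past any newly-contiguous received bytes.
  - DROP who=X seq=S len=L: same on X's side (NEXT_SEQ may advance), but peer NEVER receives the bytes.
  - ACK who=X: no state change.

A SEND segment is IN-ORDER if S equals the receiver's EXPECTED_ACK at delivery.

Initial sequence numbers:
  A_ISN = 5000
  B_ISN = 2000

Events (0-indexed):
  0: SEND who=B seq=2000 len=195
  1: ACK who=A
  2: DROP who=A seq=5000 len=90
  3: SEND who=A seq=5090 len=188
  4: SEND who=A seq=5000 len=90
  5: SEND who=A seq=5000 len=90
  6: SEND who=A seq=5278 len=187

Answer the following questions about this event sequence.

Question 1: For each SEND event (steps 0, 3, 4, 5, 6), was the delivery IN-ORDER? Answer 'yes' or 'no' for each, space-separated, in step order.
Step 0: SEND seq=2000 -> in-order
Step 3: SEND seq=5090 -> out-of-order
Step 4: SEND seq=5000 -> in-order
Step 5: SEND seq=5000 -> out-of-order
Step 6: SEND seq=5278 -> in-order

Answer: yes no yes no yes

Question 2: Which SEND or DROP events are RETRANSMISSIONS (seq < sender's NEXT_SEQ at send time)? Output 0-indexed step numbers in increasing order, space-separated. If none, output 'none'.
Answer: 4 5

Derivation:
Step 0: SEND seq=2000 -> fresh
Step 2: DROP seq=5000 -> fresh
Step 3: SEND seq=5090 -> fresh
Step 4: SEND seq=5000 -> retransmit
Step 5: SEND seq=5000 -> retransmit
Step 6: SEND seq=5278 -> fresh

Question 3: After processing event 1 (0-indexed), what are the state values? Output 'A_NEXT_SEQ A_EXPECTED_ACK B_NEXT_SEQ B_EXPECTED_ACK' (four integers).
After event 0: A_seq=5000 A_ack=2195 B_seq=2195 B_ack=5000
After event 1: A_seq=5000 A_ack=2195 B_seq=2195 B_ack=5000

5000 2195 2195 5000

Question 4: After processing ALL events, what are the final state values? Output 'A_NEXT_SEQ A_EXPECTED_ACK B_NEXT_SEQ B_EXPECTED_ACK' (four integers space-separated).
After event 0: A_seq=5000 A_ack=2195 B_seq=2195 B_ack=5000
After event 1: A_seq=5000 A_ack=2195 B_seq=2195 B_ack=5000
After event 2: A_seq=5090 A_ack=2195 B_seq=2195 B_ack=5000
After event 3: A_seq=5278 A_ack=2195 B_seq=2195 B_ack=5000
After event 4: A_seq=5278 A_ack=2195 B_seq=2195 B_ack=5278
After event 5: A_seq=5278 A_ack=2195 B_seq=2195 B_ack=5278
After event 6: A_seq=5465 A_ack=2195 B_seq=2195 B_ack=5465

Answer: 5465 2195 2195 5465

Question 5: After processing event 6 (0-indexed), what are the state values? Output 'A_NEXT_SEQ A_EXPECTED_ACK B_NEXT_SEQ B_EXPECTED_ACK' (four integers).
After event 0: A_seq=5000 A_ack=2195 B_seq=2195 B_ack=5000
After event 1: A_seq=5000 A_ack=2195 B_seq=2195 B_ack=5000
After event 2: A_seq=5090 A_ack=2195 B_seq=2195 B_ack=5000
After event 3: A_seq=5278 A_ack=2195 B_seq=2195 B_ack=5000
After event 4: A_seq=5278 A_ack=2195 B_seq=2195 B_ack=5278
After event 5: A_seq=5278 A_ack=2195 B_seq=2195 B_ack=5278
After event 6: A_seq=5465 A_ack=2195 B_seq=2195 B_ack=5465

5465 2195 2195 5465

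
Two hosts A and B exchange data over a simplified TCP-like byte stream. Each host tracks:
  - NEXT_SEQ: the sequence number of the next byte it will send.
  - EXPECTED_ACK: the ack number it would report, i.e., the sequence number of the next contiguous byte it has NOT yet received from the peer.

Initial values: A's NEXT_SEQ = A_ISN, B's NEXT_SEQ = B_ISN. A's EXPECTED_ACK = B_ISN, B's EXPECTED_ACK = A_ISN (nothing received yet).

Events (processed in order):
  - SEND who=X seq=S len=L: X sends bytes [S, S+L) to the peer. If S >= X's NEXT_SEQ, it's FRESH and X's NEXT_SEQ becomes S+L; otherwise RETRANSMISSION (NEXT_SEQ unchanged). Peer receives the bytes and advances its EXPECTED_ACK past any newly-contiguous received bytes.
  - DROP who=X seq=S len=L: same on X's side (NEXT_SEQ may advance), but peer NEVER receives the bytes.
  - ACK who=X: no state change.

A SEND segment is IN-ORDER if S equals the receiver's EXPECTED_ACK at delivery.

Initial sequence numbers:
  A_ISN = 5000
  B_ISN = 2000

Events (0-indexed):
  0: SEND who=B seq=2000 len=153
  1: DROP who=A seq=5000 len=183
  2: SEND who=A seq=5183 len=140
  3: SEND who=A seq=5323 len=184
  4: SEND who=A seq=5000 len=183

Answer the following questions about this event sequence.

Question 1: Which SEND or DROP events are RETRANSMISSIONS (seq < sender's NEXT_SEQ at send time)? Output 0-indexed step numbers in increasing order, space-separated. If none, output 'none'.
Answer: 4

Derivation:
Step 0: SEND seq=2000 -> fresh
Step 1: DROP seq=5000 -> fresh
Step 2: SEND seq=5183 -> fresh
Step 3: SEND seq=5323 -> fresh
Step 4: SEND seq=5000 -> retransmit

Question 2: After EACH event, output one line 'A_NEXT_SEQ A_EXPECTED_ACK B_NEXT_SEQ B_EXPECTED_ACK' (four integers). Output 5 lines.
5000 2153 2153 5000
5183 2153 2153 5000
5323 2153 2153 5000
5507 2153 2153 5000
5507 2153 2153 5507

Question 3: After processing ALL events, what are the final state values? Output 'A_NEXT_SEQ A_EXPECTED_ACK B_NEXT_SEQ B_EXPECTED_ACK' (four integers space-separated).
Answer: 5507 2153 2153 5507

Derivation:
After event 0: A_seq=5000 A_ack=2153 B_seq=2153 B_ack=5000
After event 1: A_seq=5183 A_ack=2153 B_seq=2153 B_ack=5000
After event 2: A_seq=5323 A_ack=2153 B_seq=2153 B_ack=5000
After event 3: A_seq=5507 A_ack=2153 B_seq=2153 B_ack=5000
After event 4: A_seq=5507 A_ack=2153 B_seq=2153 B_ack=5507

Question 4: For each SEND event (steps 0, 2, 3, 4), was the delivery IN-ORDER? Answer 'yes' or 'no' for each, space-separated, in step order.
Answer: yes no no yes

Derivation:
Step 0: SEND seq=2000 -> in-order
Step 2: SEND seq=5183 -> out-of-order
Step 3: SEND seq=5323 -> out-of-order
Step 4: SEND seq=5000 -> in-order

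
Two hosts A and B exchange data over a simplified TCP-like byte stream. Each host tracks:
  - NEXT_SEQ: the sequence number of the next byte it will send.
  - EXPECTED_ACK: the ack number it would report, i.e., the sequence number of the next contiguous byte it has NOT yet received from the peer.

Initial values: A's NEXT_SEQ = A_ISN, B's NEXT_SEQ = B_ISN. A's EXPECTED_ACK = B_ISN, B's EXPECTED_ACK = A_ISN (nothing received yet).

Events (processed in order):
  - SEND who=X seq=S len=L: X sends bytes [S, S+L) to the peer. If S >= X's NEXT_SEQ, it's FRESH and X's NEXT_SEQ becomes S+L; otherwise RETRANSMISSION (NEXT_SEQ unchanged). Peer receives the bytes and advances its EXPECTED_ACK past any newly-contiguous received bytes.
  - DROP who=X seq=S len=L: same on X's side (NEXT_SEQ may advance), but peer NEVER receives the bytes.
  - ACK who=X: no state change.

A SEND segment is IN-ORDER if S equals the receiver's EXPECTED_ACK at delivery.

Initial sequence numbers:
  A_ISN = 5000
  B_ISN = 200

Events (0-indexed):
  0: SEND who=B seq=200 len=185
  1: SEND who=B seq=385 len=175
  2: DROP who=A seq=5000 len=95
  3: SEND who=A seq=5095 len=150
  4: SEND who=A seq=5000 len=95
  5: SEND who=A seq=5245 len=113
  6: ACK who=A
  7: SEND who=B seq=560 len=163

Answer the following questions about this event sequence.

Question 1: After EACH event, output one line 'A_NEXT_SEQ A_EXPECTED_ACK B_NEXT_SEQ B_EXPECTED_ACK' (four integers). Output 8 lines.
5000 385 385 5000
5000 560 560 5000
5095 560 560 5000
5245 560 560 5000
5245 560 560 5245
5358 560 560 5358
5358 560 560 5358
5358 723 723 5358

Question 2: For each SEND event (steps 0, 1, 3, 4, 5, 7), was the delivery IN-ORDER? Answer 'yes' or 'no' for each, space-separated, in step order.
Step 0: SEND seq=200 -> in-order
Step 1: SEND seq=385 -> in-order
Step 3: SEND seq=5095 -> out-of-order
Step 4: SEND seq=5000 -> in-order
Step 5: SEND seq=5245 -> in-order
Step 7: SEND seq=560 -> in-order

Answer: yes yes no yes yes yes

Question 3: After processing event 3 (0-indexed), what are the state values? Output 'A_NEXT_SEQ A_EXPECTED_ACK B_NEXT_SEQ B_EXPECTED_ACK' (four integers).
After event 0: A_seq=5000 A_ack=385 B_seq=385 B_ack=5000
After event 1: A_seq=5000 A_ack=560 B_seq=560 B_ack=5000
After event 2: A_seq=5095 A_ack=560 B_seq=560 B_ack=5000
After event 3: A_seq=5245 A_ack=560 B_seq=560 B_ack=5000

5245 560 560 5000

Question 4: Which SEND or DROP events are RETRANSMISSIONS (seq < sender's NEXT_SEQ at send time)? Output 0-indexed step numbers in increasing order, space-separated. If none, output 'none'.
Step 0: SEND seq=200 -> fresh
Step 1: SEND seq=385 -> fresh
Step 2: DROP seq=5000 -> fresh
Step 3: SEND seq=5095 -> fresh
Step 4: SEND seq=5000 -> retransmit
Step 5: SEND seq=5245 -> fresh
Step 7: SEND seq=560 -> fresh

Answer: 4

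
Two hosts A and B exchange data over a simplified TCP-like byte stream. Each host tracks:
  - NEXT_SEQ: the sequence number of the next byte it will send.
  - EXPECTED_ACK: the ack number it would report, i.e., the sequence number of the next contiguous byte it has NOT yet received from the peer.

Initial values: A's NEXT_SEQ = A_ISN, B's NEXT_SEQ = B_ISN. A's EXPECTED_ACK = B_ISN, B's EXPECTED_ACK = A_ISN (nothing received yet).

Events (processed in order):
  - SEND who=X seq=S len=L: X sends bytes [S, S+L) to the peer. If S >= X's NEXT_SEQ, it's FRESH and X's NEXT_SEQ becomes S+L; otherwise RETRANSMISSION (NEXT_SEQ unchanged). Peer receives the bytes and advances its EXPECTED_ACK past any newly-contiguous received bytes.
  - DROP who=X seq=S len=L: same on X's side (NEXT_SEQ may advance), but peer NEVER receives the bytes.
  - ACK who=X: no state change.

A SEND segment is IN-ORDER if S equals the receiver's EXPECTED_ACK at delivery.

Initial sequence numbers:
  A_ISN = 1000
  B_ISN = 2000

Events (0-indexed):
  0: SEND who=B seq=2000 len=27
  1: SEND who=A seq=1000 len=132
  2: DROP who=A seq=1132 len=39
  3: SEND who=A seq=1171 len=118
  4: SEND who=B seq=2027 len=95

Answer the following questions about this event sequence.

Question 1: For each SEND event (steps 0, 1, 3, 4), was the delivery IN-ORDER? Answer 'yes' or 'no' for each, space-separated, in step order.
Answer: yes yes no yes

Derivation:
Step 0: SEND seq=2000 -> in-order
Step 1: SEND seq=1000 -> in-order
Step 3: SEND seq=1171 -> out-of-order
Step 4: SEND seq=2027 -> in-order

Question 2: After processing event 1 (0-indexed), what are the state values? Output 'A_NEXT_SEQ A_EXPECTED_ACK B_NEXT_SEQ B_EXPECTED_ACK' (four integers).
After event 0: A_seq=1000 A_ack=2027 B_seq=2027 B_ack=1000
After event 1: A_seq=1132 A_ack=2027 B_seq=2027 B_ack=1132

1132 2027 2027 1132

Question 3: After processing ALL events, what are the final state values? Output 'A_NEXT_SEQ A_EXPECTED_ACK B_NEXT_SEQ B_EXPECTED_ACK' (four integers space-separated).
After event 0: A_seq=1000 A_ack=2027 B_seq=2027 B_ack=1000
After event 1: A_seq=1132 A_ack=2027 B_seq=2027 B_ack=1132
After event 2: A_seq=1171 A_ack=2027 B_seq=2027 B_ack=1132
After event 3: A_seq=1289 A_ack=2027 B_seq=2027 B_ack=1132
After event 4: A_seq=1289 A_ack=2122 B_seq=2122 B_ack=1132

Answer: 1289 2122 2122 1132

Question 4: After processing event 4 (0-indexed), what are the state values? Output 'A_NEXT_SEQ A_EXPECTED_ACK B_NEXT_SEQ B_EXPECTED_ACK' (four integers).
After event 0: A_seq=1000 A_ack=2027 B_seq=2027 B_ack=1000
After event 1: A_seq=1132 A_ack=2027 B_seq=2027 B_ack=1132
After event 2: A_seq=1171 A_ack=2027 B_seq=2027 B_ack=1132
After event 3: A_seq=1289 A_ack=2027 B_seq=2027 B_ack=1132
After event 4: A_seq=1289 A_ack=2122 B_seq=2122 B_ack=1132

1289 2122 2122 1132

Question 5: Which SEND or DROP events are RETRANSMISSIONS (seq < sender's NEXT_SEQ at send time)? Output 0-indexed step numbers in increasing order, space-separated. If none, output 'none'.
Step 0: SEND seq=2000 -> fresh
Step 1: SEND seq=1000 -> fresh
Step 2: DROP seq=1132 -> fresh
Step 3: SEND seq=1171 -> fresh
Step 4: SEND seq=2027 -> fresh

Answer: none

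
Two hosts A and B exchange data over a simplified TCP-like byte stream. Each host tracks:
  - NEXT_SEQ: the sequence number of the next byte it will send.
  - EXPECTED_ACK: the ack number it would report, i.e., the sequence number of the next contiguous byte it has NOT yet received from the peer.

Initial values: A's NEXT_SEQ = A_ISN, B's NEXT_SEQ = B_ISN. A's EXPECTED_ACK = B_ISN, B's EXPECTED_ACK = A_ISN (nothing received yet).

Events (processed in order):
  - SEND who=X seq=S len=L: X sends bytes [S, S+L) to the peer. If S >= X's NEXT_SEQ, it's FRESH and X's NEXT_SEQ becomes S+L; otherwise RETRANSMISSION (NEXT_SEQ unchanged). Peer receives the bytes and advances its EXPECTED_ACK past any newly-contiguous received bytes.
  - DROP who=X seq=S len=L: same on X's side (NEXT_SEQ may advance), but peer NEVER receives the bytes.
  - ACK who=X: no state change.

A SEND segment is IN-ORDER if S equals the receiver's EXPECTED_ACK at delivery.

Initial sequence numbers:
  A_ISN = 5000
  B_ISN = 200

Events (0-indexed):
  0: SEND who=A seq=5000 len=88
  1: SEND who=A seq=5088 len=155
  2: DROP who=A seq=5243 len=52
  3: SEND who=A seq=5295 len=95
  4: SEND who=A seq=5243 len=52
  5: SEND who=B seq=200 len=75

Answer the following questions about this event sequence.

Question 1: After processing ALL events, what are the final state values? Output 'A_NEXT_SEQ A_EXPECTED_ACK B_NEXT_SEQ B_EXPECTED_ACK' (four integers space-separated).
After event 0: A_seq=5088 A_ack=200 B_seq=200 B_ack=5088
After event 1: A_seq=5243 A_ack=200 B_seq=200 B_ack=5243
After event 2: A_seq=5295 A_ack=200 B_seq=200 B_ack=5243
After event 3: A_seq=5390 A_ack=200 B_seq=200 B_ack=5243
After event 4: A_seq=5390 A_ack=200 B_seq=200 B_ack=5390
After event 5: A_seq=5390 A_ack=275 B_seq=275 B_ack=5390

Answer: 5390 275 275 5390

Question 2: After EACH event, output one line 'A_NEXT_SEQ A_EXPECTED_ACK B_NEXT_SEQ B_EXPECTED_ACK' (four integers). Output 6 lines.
5088 200 200 5088
5243 200 200 5243
5295 200 200 5243
5390 200 200 5243
5390 200 200 5390
5390 275 275 5390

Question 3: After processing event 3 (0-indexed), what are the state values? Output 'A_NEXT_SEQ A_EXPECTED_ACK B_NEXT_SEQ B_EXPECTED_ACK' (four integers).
After event 0: A_seq=5088 A_ack=200 B_seq=200 B_ack=5088
After event 1: A_seq=5243 A_ack=200 B_seq=200 B_ack=5243
After event 2: A_seq=5295 A_ack=200 B_seq=200 B_ack=5243
After event 3: A_seq=5390 A_ack=200 B_seq=200 B_ack=5243

5390 200 200 5243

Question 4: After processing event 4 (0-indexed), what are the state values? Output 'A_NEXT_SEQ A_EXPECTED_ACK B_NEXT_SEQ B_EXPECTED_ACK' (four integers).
After event 0: A_seq=5088 A_ack=200 B_seq=200 B_ack=5088
After event 1: A_seq=5243 A_ack=200 B_seq=200 B_ack=5243
After event 2: A_seq=5295 A_ack=200 B_seq=200 B_ack=5243
After event 3: A_seq=5390 A_ack=200 B_seq=200 B_ack=5243
After event 4: A_seq=5390 A_ack=200 B_seq=200 B_ack=5390

5390 200 200 5390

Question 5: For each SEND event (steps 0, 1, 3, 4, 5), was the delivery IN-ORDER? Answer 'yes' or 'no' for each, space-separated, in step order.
Step 0: SEND seq=5000 -> in-order
Step 1: SEND seq=5088 -> in-order
Step 3: SEND seq=5295 -> out-of-order
Step 4: SEND seq=5243 -> in-order
Step 5: SEND seq=200 -> in-order

Answer: yes yes no yes yes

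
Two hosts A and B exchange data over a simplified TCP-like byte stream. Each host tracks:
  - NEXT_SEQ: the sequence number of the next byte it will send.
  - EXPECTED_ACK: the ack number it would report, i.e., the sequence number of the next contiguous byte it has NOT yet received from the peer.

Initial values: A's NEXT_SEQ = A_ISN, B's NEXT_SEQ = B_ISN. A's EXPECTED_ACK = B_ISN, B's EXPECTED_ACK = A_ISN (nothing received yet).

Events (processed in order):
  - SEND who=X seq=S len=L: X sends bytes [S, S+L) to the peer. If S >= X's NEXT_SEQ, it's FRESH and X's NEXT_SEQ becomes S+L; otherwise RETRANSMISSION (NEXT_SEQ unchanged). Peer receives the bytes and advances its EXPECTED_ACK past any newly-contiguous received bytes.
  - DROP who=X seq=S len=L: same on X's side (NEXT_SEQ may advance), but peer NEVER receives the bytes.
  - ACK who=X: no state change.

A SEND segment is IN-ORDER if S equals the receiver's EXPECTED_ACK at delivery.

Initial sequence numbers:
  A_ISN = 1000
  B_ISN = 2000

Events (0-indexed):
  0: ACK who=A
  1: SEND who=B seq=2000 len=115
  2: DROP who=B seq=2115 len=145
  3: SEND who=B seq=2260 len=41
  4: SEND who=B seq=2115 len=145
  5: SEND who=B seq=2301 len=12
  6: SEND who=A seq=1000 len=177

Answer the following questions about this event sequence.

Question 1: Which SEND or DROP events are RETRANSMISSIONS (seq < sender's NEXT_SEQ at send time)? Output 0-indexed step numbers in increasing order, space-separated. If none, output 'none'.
Answer: 4

Derivation:
Step 1: SEND seq=2000 -> fresh
Step 2: DROP seq=2115 -> fresh
Step 3: SEND seq=2260 -> fresh
Step 4: SEND seq=2115 -> retransmit
Step 5: SEND seq=2301 -> fresh
Step 6: SEND seq=1000 -> fresh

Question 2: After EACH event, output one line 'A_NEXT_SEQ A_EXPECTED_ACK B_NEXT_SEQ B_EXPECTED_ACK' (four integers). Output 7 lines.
1000 2000 2000 1000
1000 2115 2115 1000
1000 2115 2260 1000
1000 2115 2301 1000
1000 2301 2301 1000
1000 2313 2313 1000
1177 2313 2313 1177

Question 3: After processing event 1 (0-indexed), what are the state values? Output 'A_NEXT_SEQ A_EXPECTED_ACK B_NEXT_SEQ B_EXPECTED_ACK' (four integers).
After event 0: A_seq=1000 A_ack=2000 B_seq=2000 B_ack=1000
After event 1: A_seq=1000 A_ack=2115 B_seq=2115 B_ack=1000

1000 2115 2115 1000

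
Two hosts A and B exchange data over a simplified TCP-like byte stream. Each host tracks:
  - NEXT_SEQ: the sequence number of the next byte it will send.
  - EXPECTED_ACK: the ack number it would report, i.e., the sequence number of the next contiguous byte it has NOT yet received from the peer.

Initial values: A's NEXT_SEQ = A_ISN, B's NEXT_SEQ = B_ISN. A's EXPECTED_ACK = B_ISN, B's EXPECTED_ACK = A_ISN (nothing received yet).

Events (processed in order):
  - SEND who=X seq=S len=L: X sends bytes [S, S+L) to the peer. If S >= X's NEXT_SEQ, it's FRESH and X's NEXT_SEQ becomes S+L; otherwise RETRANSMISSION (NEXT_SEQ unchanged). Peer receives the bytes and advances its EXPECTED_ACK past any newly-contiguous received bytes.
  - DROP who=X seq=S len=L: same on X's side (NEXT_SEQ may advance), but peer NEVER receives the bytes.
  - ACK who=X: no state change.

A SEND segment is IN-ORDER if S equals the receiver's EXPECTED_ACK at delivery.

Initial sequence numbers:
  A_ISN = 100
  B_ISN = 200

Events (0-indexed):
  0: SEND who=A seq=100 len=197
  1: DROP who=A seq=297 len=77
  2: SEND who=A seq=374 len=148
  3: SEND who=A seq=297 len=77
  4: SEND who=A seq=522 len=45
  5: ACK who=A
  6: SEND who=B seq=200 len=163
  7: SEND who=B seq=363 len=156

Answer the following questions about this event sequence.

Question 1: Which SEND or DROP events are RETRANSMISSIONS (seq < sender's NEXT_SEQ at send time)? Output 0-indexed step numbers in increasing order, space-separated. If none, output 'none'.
Step 0: SEND seq=100 -> fresh
Step 1: DROP seq=297 -> fresh
Step 2: SEND seq=374 -> fresh
Step 3: SEND seq=297 -> retransmit
Step 4: SEND seq=522 -> fresh
Step 6: SEND seq=200 -> fresh
Step 7: SEND seq=363 -> fresh

Answer: 3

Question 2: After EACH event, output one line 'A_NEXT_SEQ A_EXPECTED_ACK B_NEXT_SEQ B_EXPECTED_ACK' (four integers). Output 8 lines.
297 200 200 297
374 200 200 297
522 200 200 297
522 200 200 522
567 200 200 567
567 200 200 567
567 363 363 567
567 519 519 567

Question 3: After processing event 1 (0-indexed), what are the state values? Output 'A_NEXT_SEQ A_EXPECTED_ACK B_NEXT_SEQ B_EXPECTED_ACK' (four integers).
After event 0: A_seq=297 A_ack=200 B_seq=200 B_ack=297
After event 1: A_seq=374 A_ack=200 B_seq=200 B_ack=297

374 200 200 297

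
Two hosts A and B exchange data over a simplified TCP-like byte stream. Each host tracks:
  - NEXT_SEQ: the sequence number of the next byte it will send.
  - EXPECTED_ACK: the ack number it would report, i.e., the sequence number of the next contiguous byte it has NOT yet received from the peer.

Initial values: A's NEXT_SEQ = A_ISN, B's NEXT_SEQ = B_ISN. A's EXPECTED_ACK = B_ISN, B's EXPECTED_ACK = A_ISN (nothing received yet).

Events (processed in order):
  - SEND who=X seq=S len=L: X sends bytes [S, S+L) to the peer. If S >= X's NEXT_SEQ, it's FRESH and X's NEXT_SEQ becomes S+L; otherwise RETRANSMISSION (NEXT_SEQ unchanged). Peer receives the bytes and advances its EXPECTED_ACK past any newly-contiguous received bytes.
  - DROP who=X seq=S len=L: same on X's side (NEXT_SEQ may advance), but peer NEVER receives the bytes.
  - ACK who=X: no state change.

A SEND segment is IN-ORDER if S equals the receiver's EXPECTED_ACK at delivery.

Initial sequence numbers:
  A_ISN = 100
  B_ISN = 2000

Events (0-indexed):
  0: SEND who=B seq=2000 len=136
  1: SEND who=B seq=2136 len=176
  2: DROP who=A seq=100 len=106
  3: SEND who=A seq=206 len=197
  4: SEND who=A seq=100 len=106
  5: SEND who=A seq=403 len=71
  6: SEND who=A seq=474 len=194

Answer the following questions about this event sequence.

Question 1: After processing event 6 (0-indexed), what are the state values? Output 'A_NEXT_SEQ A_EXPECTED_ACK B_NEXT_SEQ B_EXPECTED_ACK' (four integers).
After event 0: A_seq=100 A_ack=2136 B_seq=2136 B_ack=100
After event 1: A_seq=100 A_ack=2312 B_seq=2312 B_ack=100
After event 2: A_seq=206 A_ack=2312 B_seq=2312 B_ack=100
After event 3: A_seq=403 A_ack=2312 B_seq=2312 B_ack=100
After event 4: A_seq=403 A_ack=2312 B_seq=2312 B_ack=403
After event 5: A_seq=474 A_ack=2312 B_seq=2312 B_ack=474
After event 6: A_seq=668 A_ack=2312 B_seq=2312 B_ack=668

668 2312 2312 668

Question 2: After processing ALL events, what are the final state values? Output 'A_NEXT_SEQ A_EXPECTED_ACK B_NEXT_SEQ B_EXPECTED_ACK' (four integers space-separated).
After event 0: A_seq=100 A_ack=2136 B_seq=2136 B_ack=100
After event 1: A_seq=100 A_ack=2312 B_seq=2312 B_ack=100
After event 2: A_seq=206 A_ack=2312 B_seq=2312 B_ack=100
After event 3: A_seq=403 A_ack=2312 B_seq=2312 B_ack=100
After event 4: A_seq=403 A_ack=2312 B_seq=2312 B_ack=403
After event 5: A_seq=474 A_ack=2312 B_seq=2312 B_ack=474
After event 6: A_seq=668 A_ack=2312 B_seq=2312 B_ack=668

Answer: 668 2312 2312 668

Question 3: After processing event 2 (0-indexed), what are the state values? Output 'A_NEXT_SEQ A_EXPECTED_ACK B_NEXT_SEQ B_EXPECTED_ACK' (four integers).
After event 0: A_seq=100 A_ack=2136 B_seq=2136 B_ack=100
After event 1: A_seq=100 A_ack=2312 B_seq=2312 B_ack=100
After event 2: A_seq=206 A_ack=2312 B_seq=2312 B_ack=100

206 2312 2312 100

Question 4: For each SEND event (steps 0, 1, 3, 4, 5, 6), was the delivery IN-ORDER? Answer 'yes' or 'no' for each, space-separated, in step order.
Answer: yes yes no yes yes yes

Derivation:
Step 0: SEND seq=2000 -> in-order
Step 1: SEND seq=2136 -> in-order
Step 3: SEND seq=206 -> out-of-order
Step 4: SEND seq=100 -> in-order
Step 5: SEND seq=403 -> in-order
Step 6: SEND seq=474 -> in-order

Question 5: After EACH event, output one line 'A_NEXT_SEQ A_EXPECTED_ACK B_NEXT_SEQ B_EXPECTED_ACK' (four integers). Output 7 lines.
100 2136 2136 100
100 2312 2312 100
206 2312 2312 100
403 2312 2312 100
403 2312 2312 403
474 2312 2312 474
668 2312 2312 668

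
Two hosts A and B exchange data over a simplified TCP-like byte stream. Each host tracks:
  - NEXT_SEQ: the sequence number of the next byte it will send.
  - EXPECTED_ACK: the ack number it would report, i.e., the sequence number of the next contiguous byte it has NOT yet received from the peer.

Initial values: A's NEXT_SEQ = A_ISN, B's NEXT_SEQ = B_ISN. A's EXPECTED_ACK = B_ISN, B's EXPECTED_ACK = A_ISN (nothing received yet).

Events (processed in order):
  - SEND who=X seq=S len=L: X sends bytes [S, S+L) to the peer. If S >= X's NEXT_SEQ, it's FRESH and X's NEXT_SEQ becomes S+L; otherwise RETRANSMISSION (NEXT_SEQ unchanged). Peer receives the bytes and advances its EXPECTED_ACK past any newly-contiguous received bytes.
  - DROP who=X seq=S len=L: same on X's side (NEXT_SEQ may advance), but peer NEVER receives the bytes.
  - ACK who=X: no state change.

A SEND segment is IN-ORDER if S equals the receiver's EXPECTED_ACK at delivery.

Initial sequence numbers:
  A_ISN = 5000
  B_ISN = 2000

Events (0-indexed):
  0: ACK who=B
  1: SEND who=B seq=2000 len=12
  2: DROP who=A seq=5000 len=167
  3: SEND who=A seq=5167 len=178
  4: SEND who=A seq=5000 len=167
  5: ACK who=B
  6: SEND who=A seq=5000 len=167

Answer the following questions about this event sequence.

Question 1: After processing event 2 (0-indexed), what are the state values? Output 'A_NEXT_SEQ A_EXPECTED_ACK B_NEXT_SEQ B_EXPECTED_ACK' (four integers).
After event 0: A_seq=5000 A_ack=2000 B_seq=2000 B_ack=5000
After event 1: A_seq=5000 A_ack=2012 B_seq=2012 B_ack=5000
After event 2: A_seq=5167 A_ack=2012 B_seq=2012 B_ack=5000

5167 2012 2012 5000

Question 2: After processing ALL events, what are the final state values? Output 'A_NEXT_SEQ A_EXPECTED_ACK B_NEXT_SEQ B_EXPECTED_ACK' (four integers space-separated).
Answer: 5345 2012 2012 5345

Derivation:
After event 0: A_seq=5000 A_ack=2000 B_seq=2000 B_ack=5000
After event 1: A_seq=5000 A_ack=2012 B_seq=2012 B_ack=5000
After event 2: A_seq=5167 A_ack=2012 B_seq=2012 B_ack=5000
After event 3: A_seq=5345 A_ack=2012 B_seq=2012 B_ack=5000
After event 4: A_seq=5345 A_ack=2012 B_seq=2012 B_ack=5345
After event 5: A_seq=5345 A_ack=2012 B_seq=2012 B_ack=5345
After event 6: A_seq=5345 A_ack=2012 B_seq=2012 B_ack=5345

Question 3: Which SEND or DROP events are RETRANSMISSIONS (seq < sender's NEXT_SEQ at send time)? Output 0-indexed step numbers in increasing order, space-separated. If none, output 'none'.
Step 1: SEND seq=2000 -> fresh
Step 2: DROP seq=5000 -> fresh
Step 3: SEND seq=5167 -> fresh
Step 4: SEND seq=5000 -> retransmit
Step 6: SEND seq=5000 -> retransmit

Answer: 4 6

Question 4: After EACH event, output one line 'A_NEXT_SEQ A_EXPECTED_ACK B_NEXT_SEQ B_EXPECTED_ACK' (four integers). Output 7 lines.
5000 2000 2000 5000
5000 2012 2012 5000
5167 2012 2012 5000
5345 2012 2012 5000
5345 2012 2012 5345
5345 2012 2012 5345
5345 2012 2012 5345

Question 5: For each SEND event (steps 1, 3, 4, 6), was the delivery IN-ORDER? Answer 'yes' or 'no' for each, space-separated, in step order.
Answer: yes no yes no

Derivation:
Step 1: SEND seq=2000 -> in-order
Step 3: SEND seq=5167 -> out-of-order
Step 4: SEND seq=5000 -> in-order
Step 6: SEND seq=5000 -> out-of-order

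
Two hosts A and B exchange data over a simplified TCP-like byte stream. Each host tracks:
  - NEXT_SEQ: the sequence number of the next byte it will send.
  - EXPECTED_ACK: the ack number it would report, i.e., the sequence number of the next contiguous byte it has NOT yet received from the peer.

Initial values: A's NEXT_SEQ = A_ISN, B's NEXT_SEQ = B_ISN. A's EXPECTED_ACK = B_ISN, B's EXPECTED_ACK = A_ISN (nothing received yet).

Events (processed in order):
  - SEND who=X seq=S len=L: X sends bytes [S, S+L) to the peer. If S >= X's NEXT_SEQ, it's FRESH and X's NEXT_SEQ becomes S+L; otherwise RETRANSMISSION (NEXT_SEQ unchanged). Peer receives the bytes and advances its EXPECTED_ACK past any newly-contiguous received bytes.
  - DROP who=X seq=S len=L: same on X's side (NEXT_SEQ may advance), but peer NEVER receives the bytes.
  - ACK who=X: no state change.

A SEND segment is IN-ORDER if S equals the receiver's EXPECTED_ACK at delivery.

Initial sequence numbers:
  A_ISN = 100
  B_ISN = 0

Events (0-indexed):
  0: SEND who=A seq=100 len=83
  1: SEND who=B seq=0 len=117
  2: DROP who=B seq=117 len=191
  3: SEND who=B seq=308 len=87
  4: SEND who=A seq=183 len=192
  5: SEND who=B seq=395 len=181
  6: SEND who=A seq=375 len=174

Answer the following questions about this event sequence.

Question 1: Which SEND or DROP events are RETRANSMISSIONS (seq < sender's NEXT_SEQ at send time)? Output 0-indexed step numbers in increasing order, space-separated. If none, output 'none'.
Step 0: SEND seq=100 -> fresh
Step 1: SEND seq=0 -> fresh
Step 2: DROP seq=117 -> fresh
Step 3: SEND seq=308 -> fresh
Step 4: SEND seq=183 -> fresh
Step 5: SEND seq=395 -> fresh
Step 6: SEND seq=375 -> fresh

Answer: none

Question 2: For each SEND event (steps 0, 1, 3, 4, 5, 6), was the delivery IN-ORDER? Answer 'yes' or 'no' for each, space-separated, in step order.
Answer: yes yes no yes no yes

Derivation:
Step 0: SEND seq=100 -> in-order
Step 1: SEND seq=0 -> in-order
Step 3: SEND seq=308 -> out-of-order
Step 4: SEND seq=183 -> in-order
Step 5: SEND seq=395 -> out-of-order
Step 6: SEND seq=375 -> in-order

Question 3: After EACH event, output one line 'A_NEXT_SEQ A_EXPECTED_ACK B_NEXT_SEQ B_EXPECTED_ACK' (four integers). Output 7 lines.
183 0 0 183
183 117 117 183
183 117 308 183
183 117 395 183
375 117 395 375
375 117 576 375
549 117 576 549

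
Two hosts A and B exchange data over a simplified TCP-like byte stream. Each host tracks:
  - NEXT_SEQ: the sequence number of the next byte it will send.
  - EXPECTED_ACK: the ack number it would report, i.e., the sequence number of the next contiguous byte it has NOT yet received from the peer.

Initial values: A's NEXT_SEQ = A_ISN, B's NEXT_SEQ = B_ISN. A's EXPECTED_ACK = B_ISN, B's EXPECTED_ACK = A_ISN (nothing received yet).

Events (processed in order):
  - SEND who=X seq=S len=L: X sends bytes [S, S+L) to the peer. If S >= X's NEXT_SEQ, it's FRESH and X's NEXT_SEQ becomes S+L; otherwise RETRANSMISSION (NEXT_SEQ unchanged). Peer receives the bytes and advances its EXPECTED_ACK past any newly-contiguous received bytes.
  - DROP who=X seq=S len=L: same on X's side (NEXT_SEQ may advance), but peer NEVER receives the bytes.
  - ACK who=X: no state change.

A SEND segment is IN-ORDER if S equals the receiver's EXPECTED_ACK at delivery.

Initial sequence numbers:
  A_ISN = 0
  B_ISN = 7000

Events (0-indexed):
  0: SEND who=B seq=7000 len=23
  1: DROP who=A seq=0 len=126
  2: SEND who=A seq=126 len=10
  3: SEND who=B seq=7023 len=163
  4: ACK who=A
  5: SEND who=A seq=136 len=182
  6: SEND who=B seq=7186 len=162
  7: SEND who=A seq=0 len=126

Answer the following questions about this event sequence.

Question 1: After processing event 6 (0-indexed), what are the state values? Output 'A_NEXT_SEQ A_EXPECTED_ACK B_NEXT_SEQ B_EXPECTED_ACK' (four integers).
After event 0: A_seq=0 A_ack=7023 B_seq=7023 B_ack=0
After event 1: A_seq=126 A_ack=7023 B_seq=7023 B_ack=0
After event 2: A_seq=136 A_ack=7023 B_seq=7023 B_ack=0
After event 3: A_seq=136 A_ack=7186 B_seq=7186 B_ack=0
After event 4: A_seq=136 A_ack=7186 B_seq=7186 B_ack=0
After event 5: A_seq=318 A_ack=7186 B_seq=7186 B_ack=0
After event 6: A_seq=318 A_ack=7348 B_seq=7348 B_ack=0

318 7348 7348 0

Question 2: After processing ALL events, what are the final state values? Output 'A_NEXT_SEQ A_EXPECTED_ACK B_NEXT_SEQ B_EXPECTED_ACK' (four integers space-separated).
Answer: 318 7348 7348 318

Derivation:
After event 0: A_seq=0 A_ack=7023 B_seq=7023 B_ack=0
After event 1: A_seq=126 A_ack=7023 B_seq=7023 B_ack=0
After event 2: A_seq=136 A_ack=7023 B_seq=7023 B_ack=0
After event 3: A_seq=136 A_ack=7186 B_seq=7186 B_ack=0
After event 4: A_seq=136 A_ack=7186 B_seq=7186 B_ack=0
After event 5: A_seq=318 A_ack=7186 B_seq=7186 B_ack=0
After event 6: A_seq=318 A_ack=7348 B_seq=7348 B_ack=0
After event 7: A_seq=318 A_ack=7348 B_seq=7348 B_ack=318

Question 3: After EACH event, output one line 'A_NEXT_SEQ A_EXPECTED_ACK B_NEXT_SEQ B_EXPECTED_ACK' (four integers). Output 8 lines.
0 7023 7023 0
126 7023 7023 0
136 7023 7023 0
136 7186 7186 0
136 7186 7186 0
318 7186 7186 0
318 7348 7348 0
318 7348 7348 318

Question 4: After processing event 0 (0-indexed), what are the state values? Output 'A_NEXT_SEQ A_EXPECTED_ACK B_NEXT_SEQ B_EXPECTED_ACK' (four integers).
After event 0: A_seq=0 A_ack=7023 B_seq=7023 B_ack=0

0 7023 7023 0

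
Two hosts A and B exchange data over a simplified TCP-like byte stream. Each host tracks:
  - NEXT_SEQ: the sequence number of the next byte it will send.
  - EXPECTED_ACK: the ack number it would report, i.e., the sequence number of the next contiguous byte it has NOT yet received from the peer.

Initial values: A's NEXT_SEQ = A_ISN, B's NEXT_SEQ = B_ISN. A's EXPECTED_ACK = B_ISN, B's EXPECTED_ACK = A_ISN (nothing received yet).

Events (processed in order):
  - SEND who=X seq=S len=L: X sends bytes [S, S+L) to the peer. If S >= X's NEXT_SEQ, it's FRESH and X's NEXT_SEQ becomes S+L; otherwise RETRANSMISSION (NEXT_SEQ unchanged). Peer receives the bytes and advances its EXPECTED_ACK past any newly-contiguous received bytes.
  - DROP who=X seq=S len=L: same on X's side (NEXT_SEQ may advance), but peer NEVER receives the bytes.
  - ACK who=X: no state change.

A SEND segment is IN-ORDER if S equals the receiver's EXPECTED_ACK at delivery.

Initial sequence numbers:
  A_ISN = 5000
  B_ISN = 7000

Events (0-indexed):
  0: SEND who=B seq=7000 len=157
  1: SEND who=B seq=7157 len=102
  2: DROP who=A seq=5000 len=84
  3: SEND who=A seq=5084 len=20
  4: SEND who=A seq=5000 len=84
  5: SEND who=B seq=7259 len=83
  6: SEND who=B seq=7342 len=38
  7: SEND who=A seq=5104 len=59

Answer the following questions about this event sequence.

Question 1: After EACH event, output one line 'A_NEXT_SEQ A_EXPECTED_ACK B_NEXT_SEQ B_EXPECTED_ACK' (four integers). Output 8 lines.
5000 7157 7157 5000
5000 7259 7259 5000
5084 7259 7259 5000
5104 7259 7259 5000
5104 7259 7259 5104
5104 7342 7342 5104
5104 7380 7380 5104
5163 7380 7380 5163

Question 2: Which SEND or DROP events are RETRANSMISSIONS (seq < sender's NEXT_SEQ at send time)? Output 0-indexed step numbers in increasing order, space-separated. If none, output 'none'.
Answer: 4

Derivation:
Step 0: SEND seq=7000 -> fresh
Step 1: SEND seq=7157 -> fresh
Step 2: DROP seq=5000 -> fresh
Step 3: SEND seq=5084 -> fresh
Step 4: SEND seq=5000 -> retransmit
Step 5: SEND seq=7259 -> fresh
Step 6: SEND seq=7342 -> fresh
Step 7: SEND seq=5104 -> fresh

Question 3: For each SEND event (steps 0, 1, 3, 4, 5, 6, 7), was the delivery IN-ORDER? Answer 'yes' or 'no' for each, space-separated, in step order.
Answer: yes yes no yes yes yes yes

Derivation:
Step 0: SEND seq=7000 -> in-order
Step 1: SEND seq=7157 -> in-order
Step 3: SEND seq=5084 -> out-of-order
Step 4: SEND seq=5000 -> in-order
Step 5: SEND seq=7259 -> in-order
Step 6: SEND seq=7342 -> in-order
Step 7: SEND seq=5104 -> in-order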